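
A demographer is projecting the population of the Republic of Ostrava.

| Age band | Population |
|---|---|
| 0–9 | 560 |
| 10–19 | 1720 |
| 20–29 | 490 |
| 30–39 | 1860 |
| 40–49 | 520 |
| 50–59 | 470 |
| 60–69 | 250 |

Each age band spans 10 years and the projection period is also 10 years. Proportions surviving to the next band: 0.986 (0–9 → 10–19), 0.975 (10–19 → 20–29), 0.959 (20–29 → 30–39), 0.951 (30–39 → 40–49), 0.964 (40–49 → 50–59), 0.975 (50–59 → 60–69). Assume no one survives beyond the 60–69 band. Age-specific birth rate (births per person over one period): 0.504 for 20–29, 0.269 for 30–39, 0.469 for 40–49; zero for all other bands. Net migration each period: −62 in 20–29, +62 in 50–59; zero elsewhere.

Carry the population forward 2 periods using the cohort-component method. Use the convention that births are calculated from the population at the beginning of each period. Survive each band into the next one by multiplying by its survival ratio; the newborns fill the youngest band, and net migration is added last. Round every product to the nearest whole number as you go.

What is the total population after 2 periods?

7535

(Bands numbered youngest = 1 to oldest = 7.)
After projecting period 1:
Births: 490 * 0.504 = 247, 1860 * 0.269 = 500, 520 * 0.469 = 244 — total 991
Band 2: 560 * 0.986 = 552
Band 3: 1720 * 0.975 = 1677
Band 4: 490 * 0.959 = 470
Band 5: 1860 * 0.951 = 1769
Band 6: 520 * 0.964 = 501
Band 7: 470 * 0.975 = 458
Net migration: Band 3 − 62 → 1615; Band 6 + 62 → 563
Population now: 0–9=991, 10–19=552, 20–29=1615, 30–39=470, 40–49=1769, 50–59=563, 60–69=458
After projecting period 2:
Births: 1615 * 0.504 = 814, 470 * 0.269 = 126, 1769 * 0.469 = 830 — total 1770
Band 2: 991 * 0.986 = 977
Band 3: 552 * 0.975 = 538
Band 4: 1615 * 0.959 = 1549
Band 5: 470 * 0.951 = 447
Band 6: 1769 * 0.964 = 1705
Band 7: 563 * 0.975 = 549
Net migration: Band 3 − 62 → 476; Band 6 + 62 → 1767
Population now: 0–9=1770, 10–19=977, 20–29=476, 30–39=1549, 40–49=447, 50–59=1767, 60–69=549
Total after period 2: 1770 + 977 + 476 + 1549 + 447 + 1767 + 549 = 7535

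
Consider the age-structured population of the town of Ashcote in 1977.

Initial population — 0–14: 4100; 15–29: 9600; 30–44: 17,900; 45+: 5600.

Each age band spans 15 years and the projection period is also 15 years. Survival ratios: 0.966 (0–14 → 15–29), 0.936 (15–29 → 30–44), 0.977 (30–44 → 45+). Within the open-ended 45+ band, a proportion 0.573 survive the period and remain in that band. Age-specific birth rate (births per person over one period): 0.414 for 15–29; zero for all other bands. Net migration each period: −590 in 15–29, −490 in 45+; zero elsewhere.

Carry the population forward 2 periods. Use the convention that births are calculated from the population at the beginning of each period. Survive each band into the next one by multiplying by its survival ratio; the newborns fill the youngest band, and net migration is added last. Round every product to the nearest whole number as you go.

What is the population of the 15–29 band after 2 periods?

[period 1]
Births: 9600 × 0.414 = 3974
15–29: 4100 × 0.966 = 3961
30–44: 9600 × 0.936 = 8986
45+: 17900 × 0.977 + 5600 × 0.573 = 17488 + 3209 = 20697
Net migration: 15–29 − 590 → 3371; 45+ − 490 → 20207
→ [3974, 3371, 8986, 20207]
[period 2]
Births: 3371 × 0.414 = 1396
15–29: 3974 × 0.966 = 3839
30–44: 3371 × 0.936 = 3155
45+: 8986 × 0.977 + 20207 × 0.573 = 8779 + 11579 = 20358
Net migration: 15–29 − 590 → 3249; 45+ − 490 → 19868
→ [1396, 3249, 3155, 19868]

3249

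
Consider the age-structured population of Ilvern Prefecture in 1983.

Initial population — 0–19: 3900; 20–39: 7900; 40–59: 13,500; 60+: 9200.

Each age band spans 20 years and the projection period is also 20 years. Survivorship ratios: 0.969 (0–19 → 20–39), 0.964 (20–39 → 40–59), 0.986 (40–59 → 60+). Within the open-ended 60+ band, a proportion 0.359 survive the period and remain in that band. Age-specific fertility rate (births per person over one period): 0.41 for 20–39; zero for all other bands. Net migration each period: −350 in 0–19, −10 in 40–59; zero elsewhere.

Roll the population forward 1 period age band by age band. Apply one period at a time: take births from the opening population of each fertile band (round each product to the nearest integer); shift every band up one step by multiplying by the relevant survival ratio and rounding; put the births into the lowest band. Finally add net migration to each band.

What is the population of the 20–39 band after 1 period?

— Period 1 —
Births: 7900 × 0.41 = 3239
20–39: 3900 × 0.969 = 3779
40–59: 7900 × 0.964 = 7616
60+: 13500 × 0.986 + 9200 × 0.359 = 13311 + 3303 = 16614
Net migration: 0–19 − 350 → 2889; 40–59 − 10 → 7606
End of period: [2889, 3779, 7606, 16614]

3779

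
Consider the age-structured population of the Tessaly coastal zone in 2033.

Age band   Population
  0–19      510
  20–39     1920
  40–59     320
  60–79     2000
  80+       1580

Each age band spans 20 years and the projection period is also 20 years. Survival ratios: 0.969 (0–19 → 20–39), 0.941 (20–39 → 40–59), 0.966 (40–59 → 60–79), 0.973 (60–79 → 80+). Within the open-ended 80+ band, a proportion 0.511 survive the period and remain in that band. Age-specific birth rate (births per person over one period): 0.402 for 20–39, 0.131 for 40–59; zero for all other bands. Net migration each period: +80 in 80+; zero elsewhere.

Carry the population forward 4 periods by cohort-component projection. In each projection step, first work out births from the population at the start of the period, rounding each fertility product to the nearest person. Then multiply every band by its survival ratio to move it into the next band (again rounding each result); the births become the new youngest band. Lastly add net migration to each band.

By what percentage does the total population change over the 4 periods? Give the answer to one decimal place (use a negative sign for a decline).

-42.3

Numbering the bands 1..5 from youngest to oldest:
Period 1:
Births: 1920 × 0.402 = 772  |  320 × 0.131 = 42 → total 814
Band 2: 510 × 0.969 = 494
Band 3: 1920 × 0.941 = 1807
Band 4: 320 × 0.966 = 309
Band 5: 2000 × 0.973 + 1580 × 0.511 = 1946 + 807 = 2753
Net migration: Band 5 + 80 → 2833
End of period: [814, 494, 1807, 309, 2833]
Period 2:
Births: 494 × 0.402 = 199  |  1807 × 0.131 = 237 → total 436
Band 2: 814 × 0.969 = 789
Band 3: 494 × 0.941 = 465
Band 4: 1807 × 0.966 = 1746
Band 5: 309 × 0.973 + 2833 × 0.511 = 301 + 1448 = 1749
Net migration: Band 5 + 80 → 1829
End of period: [436, 789, 465, 1746, 1829]
Period 3:
Births: 789 × 0.402 = 317  |  465 × 0.131 = 61 → total 378
Band 2: 436 × 0.969 = 422
Band 3: 789 × 0.941 = 742
Band 4: 465 × 0.966 = 449
Band 5: 1746 × 0.973 + 1829 × 0.511 = 1699 + 935 = 2634
Net migration: Band 5 + 80 → 2714
End of period: [378, 422, 742, 449, 2714]
Period 4:
Births: 422 × 0.402 = 170  |  742 × 0.131 = 97 → total 267
Band 2: 378 × 0.969 = 366
Band 3: 422 × 0.941 = 397
Band 4: 742 × 0.966 = 717
Band 5: 449 × 0.973 + 2714 × 0.511 = 437 + 1387 = 1824
Net migration: Band 5 + 80 → 1904
End of period: [267, 366, 397, 717, 1904]
Total: 6330 → 3651; change = -2679; percentage change = -42.3%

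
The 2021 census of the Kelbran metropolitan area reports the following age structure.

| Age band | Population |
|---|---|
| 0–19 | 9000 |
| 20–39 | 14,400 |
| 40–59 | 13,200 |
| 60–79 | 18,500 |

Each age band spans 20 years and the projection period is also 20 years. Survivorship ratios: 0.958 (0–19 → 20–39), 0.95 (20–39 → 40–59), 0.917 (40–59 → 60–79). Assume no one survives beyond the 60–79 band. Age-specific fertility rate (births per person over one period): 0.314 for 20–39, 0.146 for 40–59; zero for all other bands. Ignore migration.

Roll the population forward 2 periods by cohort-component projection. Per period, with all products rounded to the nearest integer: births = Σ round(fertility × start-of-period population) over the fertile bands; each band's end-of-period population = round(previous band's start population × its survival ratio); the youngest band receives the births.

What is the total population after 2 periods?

31618

— Period 1 —
Births: 14400 * 0.314 = 4522 ; 13200 * 0.146 = 1927 → total 6449
20–39: 9000 * 0.958 = 8622
40–59: 14400 * 0.95 = 13680
60–79: 13200 * 0.917 = 12104
Giving 6449 / 8622 / 13680 / 12104.
— Period 2 —
Births: 8622 * 0.314 = 2707 ; 13680 * 0.146 = 1997 → total 4704
20–39: 6449 * 0.958 = 6178
40–59: 8622 * 0.95 = 8191
60–79: 13680 * 0.917 = 12545
Giving 4704 / 6178 / 8191 / 12545.
Total after period 2: 4704 + 6178 + 8191 + 12545 = 31618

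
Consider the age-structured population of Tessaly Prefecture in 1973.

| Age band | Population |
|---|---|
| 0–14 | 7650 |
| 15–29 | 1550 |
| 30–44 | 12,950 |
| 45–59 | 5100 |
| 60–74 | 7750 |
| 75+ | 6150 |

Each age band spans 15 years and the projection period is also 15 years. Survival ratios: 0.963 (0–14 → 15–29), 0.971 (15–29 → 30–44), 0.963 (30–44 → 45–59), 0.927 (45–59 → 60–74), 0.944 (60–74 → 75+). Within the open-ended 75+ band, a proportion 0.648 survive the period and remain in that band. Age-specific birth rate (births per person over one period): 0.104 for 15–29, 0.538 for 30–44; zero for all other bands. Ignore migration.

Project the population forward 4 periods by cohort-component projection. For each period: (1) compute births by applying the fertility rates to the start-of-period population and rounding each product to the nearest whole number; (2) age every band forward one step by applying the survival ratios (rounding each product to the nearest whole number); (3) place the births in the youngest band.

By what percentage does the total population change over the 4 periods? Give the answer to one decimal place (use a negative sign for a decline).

-13.2

Period 1:
Births: 1550 × 0.104 = 161 ; 12950 × 0.538 = 6967 ⇒ total 7128
15–29: 7650 × 0.963 = 7367
30–44: 1550 × 0.971 = 1505
45–59: 12950 × 0.963 = 12471
60–74: 5100 × 0.927 = 4728
75+: 7750 × 0.944 + 6150 × 0.648 = 7316 + 3985 = 11301
→ [7128, 7367, 1505, 12471, 4728, 11301]
Period 2:
Births: 7367 × 0.104 = 766 ; 1505 × 0.538 = 810 ⇒ total 1576
15–29: 7128 × 0.963 = 6864
30–44: 7367 × 0.971 = 7153
45–59: 1505 × 0.963 = 1449
60–74: 12471 × 0.927 = 11561
75+: 4728 × 0.944 + 11301 × 0.648 = 4463 + 7323 = 11786
→ [1576, 6864, 7153, 1449, 11561, 11786]
Period 3:
Births: 6864 × 0.104 = 714 ; 7153 × 0.538 = 3848 ⇒ total 4562
15–29: 1576 × 0.963 = 1518
30–44: 6864 × 0.971 = 6665
45–59: 7153 × 0.963 = 6888
60–74: 1449 × 0.927 = 1343
75+: 11561 × 0.944 + 11786 × 0.648 = 10914 + 7637 = 18551
→ [4562, 1518, 6665, 6888, 1343, 18551]
Period 4:
Births: 1518 × 0.104 = 158 ; 6665 × 0.538 = 3586 ⇒ total 3744
15–29: 4562 × 0.963 = 4393
30–44: 1518 × 0.971 = 1474
45–59: 6665 × 0.963 = 6418
60–74: 6888 × 0.927 = 6385
75+: 1343 × 0.944 + 18551 × 0.648 = 1268 + 12021 = 13289
→ [3744, 4393, 1474, 6418, 6385, 13289]
Total: 41150 → 35703; change = -5447; percentage change = -13.2%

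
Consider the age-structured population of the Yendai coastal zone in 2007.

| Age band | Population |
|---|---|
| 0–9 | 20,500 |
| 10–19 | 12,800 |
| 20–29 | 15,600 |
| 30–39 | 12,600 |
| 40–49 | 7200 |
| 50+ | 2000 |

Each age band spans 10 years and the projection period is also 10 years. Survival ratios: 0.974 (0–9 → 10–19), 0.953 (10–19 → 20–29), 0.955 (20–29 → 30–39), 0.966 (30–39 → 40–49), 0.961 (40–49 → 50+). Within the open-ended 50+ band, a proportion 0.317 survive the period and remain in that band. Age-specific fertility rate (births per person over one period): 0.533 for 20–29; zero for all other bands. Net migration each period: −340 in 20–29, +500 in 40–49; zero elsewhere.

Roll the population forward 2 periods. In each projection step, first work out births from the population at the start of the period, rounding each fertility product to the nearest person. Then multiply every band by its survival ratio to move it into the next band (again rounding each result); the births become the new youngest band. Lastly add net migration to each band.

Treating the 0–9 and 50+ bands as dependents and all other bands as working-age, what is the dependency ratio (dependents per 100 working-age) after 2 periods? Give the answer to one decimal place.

— Period 1 —
Births: 15600 * 0.533 = 8315
10–19: 20500 * 0.974 = 19967
20–29: 12800 * 0.953 = 12198
30–39: 15600 * 0.955 = 14898
40–49: 12600 * 0.966 = 12172
50+: 7200 * 0.961 + 2000 * 0.317 = 6919 + 634 = 7553
Net migration: 20–29 − 340 → 11858; 40–49 + 500 → 12672
End of period: [8315, 19967, 11858, 14898, 12672, 7553]
— Period 2 —
Births: 11858 * 0.533 = 6320
10–19: 8315 * 0.974 = 8099
20–29: 19967 * 0.953 = 19029
30–39: 11858 * 0.955 = 11324
40–49: 14898 * 0.966 = 14391
50+: 12672 * 0.961 + 7553 * 0.317 = 12178 + 2394 = 14572
Net migration: 20–29 − 340 → 18689; 40–49 + 500 → 14891
End of period: [6320, 8099, 18689, 11324, 14891, 14572]
Dependents (band 0–9 + band 50+) = 6320 + 14572 = 20892; working-age = 53003; ratio = 20892/53003 × 100 = 39.4

39.4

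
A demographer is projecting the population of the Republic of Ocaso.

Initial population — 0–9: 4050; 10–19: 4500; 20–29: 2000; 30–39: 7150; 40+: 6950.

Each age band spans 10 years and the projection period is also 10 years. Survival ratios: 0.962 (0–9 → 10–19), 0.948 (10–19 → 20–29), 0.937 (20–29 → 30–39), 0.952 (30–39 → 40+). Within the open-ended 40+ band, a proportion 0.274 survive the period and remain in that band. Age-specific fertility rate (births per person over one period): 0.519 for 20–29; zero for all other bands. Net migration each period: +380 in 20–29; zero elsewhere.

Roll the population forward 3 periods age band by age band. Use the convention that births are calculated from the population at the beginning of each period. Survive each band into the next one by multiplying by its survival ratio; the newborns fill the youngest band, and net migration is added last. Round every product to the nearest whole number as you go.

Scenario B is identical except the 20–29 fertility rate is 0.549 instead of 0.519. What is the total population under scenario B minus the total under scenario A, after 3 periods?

311

Numbering the bands 1..5 from youngest to oldest:
[period 1]
Births: 2000 * 0.519 = 1038
Band 2: 4050 * 0.962 = 3896
Band 3: 4500 * 0.948 = 4266
Band 4: 2000 * 0.937 = 1874
Band 5: 7150 * 0.952 + 6950 * 0.274 = 6807 + 1904 = 8711
Net migration: Band 3 + 380 → 4646
End of period: [1038, 3896, 4646, 1874, 8711]
[period 2]
Births: 4646 * 0.519 = 2411
Band 2: 1038 * 0.962 = 999
Band 3: 3896 * 0.948 = 3693
Band 4: 4646 * 0.937 = 4353
Band 5: 1874 * 0.952 + 8711 * 0.274 = 1784 + 2387 = 4171
Net migration: Band 3 + 380 → 4073
End of period: [2411, 999, 4073, 4353, 4171]
[period 3]
Births: 4073 * 0.519 = 2114
Band 2: 2411 * 0.962 = 2319
Band 3: 999 * 0.948 = 947
Band 4: 4073 * 0.937 = 3816
Band 5: 4353 * 0.952 + 4171 * 0.274 = 4144 + 1143 = 5287
Net migration: Band 3 + 380 → 1327
End of period: [2114, 2319, 1327, 3816, 5287]
Scenario A total after 3 periods: 14863
Scenario B projection —
[period 1]
Births: 2000 * 0.549 = 1098
Band 2: 4050 * 0.962 = 3896
Band 3: 4500 * 0.948 = 4266
Band 4: 2000 * 0.937 = 1874
Band 5: 7150 * 0.952 + 6950 * 0.274 = 6807 + 1904 = 8711
Net migration: Band 3 + 380 → 4646
End of period: [1098, 3896, 4646, 1874, 8711]
[period 2]
Births: 4646 * 0.549 = 2551
Band 2: 1098 * 0.962 = 1056
Band 3: 3896 * 0.948 = 3693
Band 4: 4646 * 0.937 = 4353
Band 5: 1874 * 0.952 + 8711 * 0.274 = 1784 + 2387 = 4171
Net migration: Band 3 + 380 → 4073
End of period: [2551, 1056, 4073, 4353, 4171]
[period 3]
Births: 4073 * 0.549 = 2236
Band 2: 2551 * 0.962 = 2454
Band 3: 1056 * 0.948 = 1001
Band 4: 4073 * 0.937 = 3816
Band 5: 4353 * 0.952 + 4171 * 0.274 = 4144 + 1143 = 5287
Net migration: Band 3 + 380 → 1381
End of period: [2236, 2454, 1381, 3816, 5287]
Scenario B total after 3 periods: 15174
Difference B − A = 15174 − 14863 = 311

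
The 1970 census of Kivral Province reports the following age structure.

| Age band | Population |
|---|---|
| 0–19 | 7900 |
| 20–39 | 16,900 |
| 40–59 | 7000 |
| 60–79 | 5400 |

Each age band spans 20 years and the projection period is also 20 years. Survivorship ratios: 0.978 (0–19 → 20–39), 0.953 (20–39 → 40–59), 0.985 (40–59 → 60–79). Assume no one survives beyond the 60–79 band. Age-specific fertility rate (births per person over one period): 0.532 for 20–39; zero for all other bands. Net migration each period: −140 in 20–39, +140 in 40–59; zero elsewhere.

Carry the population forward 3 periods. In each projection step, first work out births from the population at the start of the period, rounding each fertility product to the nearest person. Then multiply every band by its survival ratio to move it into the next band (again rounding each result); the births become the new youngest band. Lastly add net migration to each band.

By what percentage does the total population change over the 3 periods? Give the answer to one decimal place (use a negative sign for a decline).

-35.3

Call the groups 1 to 4, youngest first.
[period 1]
Births: 16900 * 0.532 = 8991
Group 2: 7900 * 0.978 = 7726
Group 3: 16900 * 0.953 = 16106
Group 4: 7000 * 0.985 = 6895
Net migration: Group 2 − 140 → 7586; Group 3 + 140 → 16246
→ [8991, 7586, 16246, 6895]
[period 2]
Births: 7586 * 0.532 = 4036
Group 2: 8991 * 0.978 = 8793
Group 3: 7586 * 0.953 = 7229
Group 4: 16246 * 0.985 = 16002
Net migration: Group 2 − 140 → 8653; Group 3 + 140 → 7369
→ [4036, 8653, 7369, 16002]
[period 3]
Births: 8653 * 0.532 = 4603
Group 2: 4036 * 0.978 = 3947
Group 3: 8653 * 0.953 = 8246
Group 4: 7369 * 0.985 = 7258
Net migration: Group 2 − 140 → 3807; Group 3 + 140 → 8386
→ [4603, 3807, 8386, 7258]
Total: 37200 → 24054; change = -13146; percentage change = -35.3%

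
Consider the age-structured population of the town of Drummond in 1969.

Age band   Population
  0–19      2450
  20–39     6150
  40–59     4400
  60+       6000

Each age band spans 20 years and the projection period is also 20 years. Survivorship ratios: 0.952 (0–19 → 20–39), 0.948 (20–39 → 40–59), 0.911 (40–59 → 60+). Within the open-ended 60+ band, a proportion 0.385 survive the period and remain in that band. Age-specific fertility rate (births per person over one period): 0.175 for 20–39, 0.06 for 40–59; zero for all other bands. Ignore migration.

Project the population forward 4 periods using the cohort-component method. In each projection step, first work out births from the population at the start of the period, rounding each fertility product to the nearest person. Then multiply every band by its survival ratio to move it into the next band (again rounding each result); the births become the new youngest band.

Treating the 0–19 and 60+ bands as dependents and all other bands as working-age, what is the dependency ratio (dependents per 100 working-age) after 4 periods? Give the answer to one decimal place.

— Period 1 —
Births: 6150 × 0.175 = 1076, 4400 × 0.06 = 264 — total 1340
20–39: 2450 × 0.952 = 2332
40–59: 6150 × 0.948 = 5830
60+: 4400 × 0.911 + 6000 × 0.385 = 4008 + 2310 = 6318
→ [1340, 2332, 5830, 6318]
— Period 2 —
Births: 2332 × 0.175 = 408, 5830 × 0.06 = 350 — total 758
20–39: 1340 × 0.952 = 1276
40–59: 2332 × 0.948 = 2211
60+: 5830 × 0.911 + 6318 × 0.385 = 5311 + 2432 = 7743
→ [758, 1276, 2211, 7743]
— Period 3 —
Births: 1276 × 0.175 = 223, 2211 × 0.06 = 133 — total 356
20–39: 758 × 0.952 = 722
40–59: 1276 × 0.948 = 1210
60+: 2211 × 0.911 + 7743 × 0.385 = 2014 + 2981 = 4995
→ [356, 722, 1210, 4995]
— Period 4 —
Births: 722 × 0.175 = 126, 1210 × 0.06 = 73 — total 199
20–39: 356 × 0.952 = 339
40–59: 722 × 0.948 = 684
60+: 1210 × 0.911 + 4995 × 0.385 = 1102 + 1923 = 3025
→ [199, 339, 684, 3025]
Dependents (band 0–19 + band 60+) = 199 + 3025 = 3224; working-age = 1023; ratio = 3224/1023 × 100 = 315.2

315.2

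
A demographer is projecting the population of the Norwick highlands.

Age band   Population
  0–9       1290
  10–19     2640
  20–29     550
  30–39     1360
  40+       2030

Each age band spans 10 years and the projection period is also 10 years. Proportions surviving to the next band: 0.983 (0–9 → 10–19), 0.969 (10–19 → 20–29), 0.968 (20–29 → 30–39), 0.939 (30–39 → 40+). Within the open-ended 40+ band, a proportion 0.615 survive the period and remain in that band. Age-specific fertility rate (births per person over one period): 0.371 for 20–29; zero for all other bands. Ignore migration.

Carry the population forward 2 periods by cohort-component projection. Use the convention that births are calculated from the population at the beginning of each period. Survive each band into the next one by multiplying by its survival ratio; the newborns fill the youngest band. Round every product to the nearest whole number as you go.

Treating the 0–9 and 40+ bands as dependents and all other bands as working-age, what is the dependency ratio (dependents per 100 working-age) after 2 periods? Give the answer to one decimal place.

— Period 1 —
Births: 550 * 0.371 = 204
10–19: 1290 * 0.983 = 1268
20–29: 2640 * 0.969 = 2558
30–39: 550 * 0.968 = 532
40+: 1360 * 0.939 + 2030 * 0.615 = 1277 + 1248 = 2525
Giving 204 / 1268 / 2558 / 532 / 2525.
— Period 2 —
Births: 2558 * 0.371 = 949
10–19: 204 * 0.983 = 201
20–29: 1268 * 0.969 = 1229
30–39: 2558 * 0.968 = 2476
40+: 532 * 0.939 + 2525 * 0.615 = 500 + 1553 = 2053
Giving 949 / 201 / 1229 / 2476 / 2053.
Dependents (band 0–9 + band 40+) = 949 + 2053 = 3002; working-age = 3906; ratio = 3002/3906 × 100 = 76.9

76.9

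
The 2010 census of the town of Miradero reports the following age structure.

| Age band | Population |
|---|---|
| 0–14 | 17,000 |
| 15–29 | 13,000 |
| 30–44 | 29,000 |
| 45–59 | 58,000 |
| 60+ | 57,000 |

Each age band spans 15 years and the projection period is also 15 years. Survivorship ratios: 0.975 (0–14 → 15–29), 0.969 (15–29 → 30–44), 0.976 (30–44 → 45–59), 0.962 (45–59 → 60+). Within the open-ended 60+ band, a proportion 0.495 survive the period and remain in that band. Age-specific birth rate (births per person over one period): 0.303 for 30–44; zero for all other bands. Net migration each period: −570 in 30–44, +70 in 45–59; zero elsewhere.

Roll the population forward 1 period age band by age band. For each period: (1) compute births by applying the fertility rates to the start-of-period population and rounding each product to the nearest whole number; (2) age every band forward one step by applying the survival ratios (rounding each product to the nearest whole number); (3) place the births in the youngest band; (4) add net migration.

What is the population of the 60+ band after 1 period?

84011

[period 1]
Births: 29000 × 0.303 = 8787
15–29: 17000 × 0.975 = 16575
30–44: 13000 × 0.969 = 12597
45–59: 29000 × 0.976 = 28304
60+: 58000 × 0.962 + 57000 × 0.495 = 55796 + 28215 = 84011
Net migration: 30–44 − 570 → 12027; 45–59 + 70 → 28374
Population now: 0–14=8787, 15–29=16575, 30–44=12027, 45–59=28374, 60+=84011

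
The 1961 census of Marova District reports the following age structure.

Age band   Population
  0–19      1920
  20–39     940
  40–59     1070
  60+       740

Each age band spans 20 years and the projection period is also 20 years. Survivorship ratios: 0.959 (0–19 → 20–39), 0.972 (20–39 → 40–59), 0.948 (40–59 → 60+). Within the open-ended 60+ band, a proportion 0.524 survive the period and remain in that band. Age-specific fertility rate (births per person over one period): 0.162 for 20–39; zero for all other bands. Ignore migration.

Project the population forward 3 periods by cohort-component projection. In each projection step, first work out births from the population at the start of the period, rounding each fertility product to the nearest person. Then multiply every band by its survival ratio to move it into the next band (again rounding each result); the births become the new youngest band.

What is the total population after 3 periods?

2987

[period 1]
Births: 940 * 0.162 = 152
20–39: 1920 * 0.959 = 1841
40–59: 940 * 0.972 = 914
60+: 1070 * 0.948 + 740 * 0.524 = 1014 + 388 = 1402
Population now: 0–19=152, 20–39=1841, 40–59=914, 60+=1402
[period 2]
Births: 1841 * 0.162 = 298
20–39: 152 * 0.959 = 146
40–59: 1841 * 0.972 = 1789
60+: 914 * 0.948 + 1402 * 0.524 = 866 + 735 = 1601
Population now: 0–19=298, 20–39=146, 40–59=1789, 60+=1601
[period 3]
Births: 146 * 0.162 = 24
20–39: 298 * 0.959 = 286
40–59: 146 * 0.972 = 142
60+: 1789 * 0.948 + 1601 * 0.524 = 1696 + 839 = 2535
Population now: 0–19=24, 20–39=286, 40–59=142, 60+=2535
Total after period 3: 24 + 286 + 142 + 2535 = 2987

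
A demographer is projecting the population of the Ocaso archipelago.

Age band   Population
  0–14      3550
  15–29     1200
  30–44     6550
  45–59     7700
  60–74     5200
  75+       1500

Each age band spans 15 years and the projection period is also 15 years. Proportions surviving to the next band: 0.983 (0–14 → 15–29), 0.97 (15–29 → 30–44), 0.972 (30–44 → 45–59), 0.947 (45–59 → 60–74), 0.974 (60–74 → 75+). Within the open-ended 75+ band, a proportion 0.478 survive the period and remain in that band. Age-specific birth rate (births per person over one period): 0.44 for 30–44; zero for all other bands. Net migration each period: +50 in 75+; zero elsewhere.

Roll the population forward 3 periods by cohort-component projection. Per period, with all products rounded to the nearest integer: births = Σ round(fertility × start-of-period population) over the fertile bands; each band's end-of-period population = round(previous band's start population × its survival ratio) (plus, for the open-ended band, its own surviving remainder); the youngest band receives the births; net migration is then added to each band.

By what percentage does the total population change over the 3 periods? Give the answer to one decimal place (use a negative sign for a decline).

-23.1

Period 1:
Births: 6550 × 0.44 = 2882
15–29: 3550 × 0.983 = 3490
30–44: 1200 × 0.97 = 1164
45–59: 6550 × 0.972 = 6367
60–74: 7700 × 0.947 = 7292
75+: 5200 × 0.974 + 1500 × 0.478 = 5065 + 717 = 5782
Net migration: 75+ + 50 → 5832
Population now: 0–14=2882, 15–29=3490, 30–44=1164, 45–59=6367, 60–74=7292, 75+=5832
Period 2:
Births: 1164 × 0.44 = 512
15–29: 2882 × 0.983 = 2833
30–44: 3490 × 0.97 = 3385
45–59: 1164 × 0.972 = 1131
60–74: 6367 × 0.947 = 6030
75+: 7292 × 0.974 + 5832 × 0.478 = 7102 + 2788 = 9890
Net migration: 75+ + 50 → 9940
Population now: 0–14=512, 15–29=2833, 30–44=3385, 45–59=1131, 60–74=6030, 75+=9940
Period 3:
Births: 3385 × 0.44 = 1489
15–29: 512 × 0.983 = 503
30–44: 2833 × 0.97 = 2748
45–59: 3385 × 0.972 = 3290
60–74: 1131 × 0.947 = 1071
75+: 6030 × 0.974 + 9940 × 0.478 = 5873 + 4751 = 10624
Net migration: 75+ + 50 → 10674
Population now: 0–14=1489, 15–29=503, 30–44=2748, 45–59=3290, 60–74=1071, 75+=10674
Total: 25700 → 19775; change = -5925; percentage change = -23.1%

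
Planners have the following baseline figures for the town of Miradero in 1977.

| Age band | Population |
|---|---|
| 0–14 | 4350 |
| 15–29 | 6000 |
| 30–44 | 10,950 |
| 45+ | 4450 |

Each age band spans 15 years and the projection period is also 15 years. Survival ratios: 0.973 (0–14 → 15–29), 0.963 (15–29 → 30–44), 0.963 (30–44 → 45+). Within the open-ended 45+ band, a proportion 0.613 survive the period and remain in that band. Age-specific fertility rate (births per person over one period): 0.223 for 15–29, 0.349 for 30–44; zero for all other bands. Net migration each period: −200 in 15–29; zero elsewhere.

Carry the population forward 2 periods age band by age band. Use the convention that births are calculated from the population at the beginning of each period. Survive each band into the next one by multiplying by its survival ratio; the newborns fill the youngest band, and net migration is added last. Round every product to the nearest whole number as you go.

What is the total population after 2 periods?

Period 1:
Births: 6000 × 0.223 = 1338, 10950 × 0.349 = 3822 ⇒ total 5160
15–29: 4350 × 0.973 = 4233
30–44: 6000 × 0.963 = 5778
45+: 10950 × 0.963 + 4450 × 0.613 = 10545 + 2728 = 13273
Net migration: 15–29 − 200 → 4033
Giving 5160 / 4033 / 5778 / 13273.
Period 2:
Births: 4033 × 0.223 = 899, 5778 × 0.349 = 2017 ⇒ total 2916
15–29: 5160 × 0.973 = 5021
30–44: 4033 × 0.963 = 3884
45+: 5778 × 0.963 + 13273 × 0.613 = 5564 + 8136 = 13700
Net migration: 15–29 − 200 → 4821
Giving 2916 / 4821 / 3884 / 13700.
Total after period 2: 2916 + 4821 + 3884 + 13700 = 25321

25321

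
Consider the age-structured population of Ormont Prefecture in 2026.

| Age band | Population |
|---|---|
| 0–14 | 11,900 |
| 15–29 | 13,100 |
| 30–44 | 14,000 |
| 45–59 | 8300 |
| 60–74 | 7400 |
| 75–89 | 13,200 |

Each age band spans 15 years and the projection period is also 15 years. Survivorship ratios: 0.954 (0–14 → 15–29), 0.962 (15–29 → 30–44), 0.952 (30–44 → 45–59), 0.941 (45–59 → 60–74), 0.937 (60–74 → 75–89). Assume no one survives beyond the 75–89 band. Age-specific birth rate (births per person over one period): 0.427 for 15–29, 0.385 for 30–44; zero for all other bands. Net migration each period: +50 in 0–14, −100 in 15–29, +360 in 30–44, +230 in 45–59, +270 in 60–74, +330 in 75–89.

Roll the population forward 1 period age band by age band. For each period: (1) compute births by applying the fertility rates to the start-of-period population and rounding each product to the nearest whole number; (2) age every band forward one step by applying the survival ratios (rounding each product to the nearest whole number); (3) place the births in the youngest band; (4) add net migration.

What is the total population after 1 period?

[period 1]
Births: 13100 × 0.427 = 5594  |  14000 × 0.385 = 5390 — total 10984
15–29: 11900 × 0.954 = 11353
30–44: 13100 × 0.962 = 12602
45–59: 14000 × 0.952 = 13328
60–74: 8300 × 0.941 = 7810
75–89: 7400 × 0.937 = 6934
Net migration: 0–14 + 50 → 11034; 15–29 − 100 → 11253; 30–44 + 360 → 12962; 45–59 + 230 → 13558; 60–74 + 270 → 8080; 75–89 + 330 → 7264
Giving 11034 / 11253 / 12962 / 13558 / 8080 / 7264.
Total after period 1: 11034 + 11253 + 12962 + 13558 + 8080 + 7264 = 64151

64151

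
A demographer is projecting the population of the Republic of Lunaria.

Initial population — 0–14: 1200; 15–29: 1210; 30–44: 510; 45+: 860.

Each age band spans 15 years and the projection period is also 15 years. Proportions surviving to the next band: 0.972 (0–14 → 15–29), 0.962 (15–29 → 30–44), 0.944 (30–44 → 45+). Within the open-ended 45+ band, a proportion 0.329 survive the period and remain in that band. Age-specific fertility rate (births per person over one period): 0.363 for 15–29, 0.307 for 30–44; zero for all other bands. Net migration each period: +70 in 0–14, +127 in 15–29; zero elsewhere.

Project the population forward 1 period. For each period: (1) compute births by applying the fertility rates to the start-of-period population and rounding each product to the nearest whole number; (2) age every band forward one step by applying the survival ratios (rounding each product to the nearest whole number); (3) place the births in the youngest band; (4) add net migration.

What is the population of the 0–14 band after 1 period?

Call the groups 1 to 4, youngest first.
Period 1:
Births: 1210 × 0.363 = 439 ; 510 × 0.307 = 157 → total 596
Group 2: 1200 × 0.972 = 1166
Group 3: 1210 × 0.962 = 1164
Group 4: 510 × 0.944 + 860 × 0.329 = 481 + 283 = 764
Net migration: Group 1 + 70 → 666; Group 2 + 127 → 1293
→ [666, 1293, 1164, 764]

666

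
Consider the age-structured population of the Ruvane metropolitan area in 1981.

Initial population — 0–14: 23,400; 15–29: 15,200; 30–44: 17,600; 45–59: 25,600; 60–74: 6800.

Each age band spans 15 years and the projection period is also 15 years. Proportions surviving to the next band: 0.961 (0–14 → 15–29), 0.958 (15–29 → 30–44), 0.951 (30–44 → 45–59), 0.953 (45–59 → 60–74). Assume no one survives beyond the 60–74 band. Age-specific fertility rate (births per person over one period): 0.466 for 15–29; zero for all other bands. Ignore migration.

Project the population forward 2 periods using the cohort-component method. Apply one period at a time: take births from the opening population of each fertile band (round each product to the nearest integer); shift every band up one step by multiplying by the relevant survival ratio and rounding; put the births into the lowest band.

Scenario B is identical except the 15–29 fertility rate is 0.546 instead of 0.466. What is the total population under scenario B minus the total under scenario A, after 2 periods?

2967

Period 1:
Births: 15200 * 0.466 = 7083
15–29: 23400 * 0.961 = 22487
30–44: 15200 * 0.958 = 14562
45–59: 17600 * 0.951 = 16738
60–74: 25600 * 0.953 = 24397
Population now: 0–14=7083, 15–29=22487, 30–44=14562, 45–59=16738, 60–74=24397
Period 2:
Births: 22487 * 0.466 = 10479
15–29: 7083 * 0.961 = 6807
30–44: 22487 * 0.958 = 21543
45–59: 14562 * 0.951 = 13848
60–74: 16738 * 0.953 = 15951
Population now: 0–14=10479, 15–29=6807, 30–44=21543, 45–59=13848, 60–74=15951
Scenario A total after 2 periods: 68628
Scenario B projection —
Period 1:
Births: 15200 * 0.546 = 8299
15–29: 23400 * 0.961 = 22487
30–44: 15200 * 0.958 = 14562
45–59: 17600 * 0.951 = 16738
60–74: 25600 * 0.953 = 24397
Population now: 0–14=8299, 15–29=22487, 30–44=14562, 45–59=16738, 60–74=24397
Period 2:
Births: 22487 * 0.546 = 12278
15–29: 8299 * 0.961 = 7975
30–44: 22487 * 0.958 = 21543
45–59: 14562 * 0.951 = 13848
60–74: 16738 * 0.953 = 15951
Population now: 0–14=12278, 15–29=7975, 30–44=21543, 45–59=13848, 60–74=15951
Scenario B total after 2 periods: 71595
Difference B − A = 71595 − 68628 = 2967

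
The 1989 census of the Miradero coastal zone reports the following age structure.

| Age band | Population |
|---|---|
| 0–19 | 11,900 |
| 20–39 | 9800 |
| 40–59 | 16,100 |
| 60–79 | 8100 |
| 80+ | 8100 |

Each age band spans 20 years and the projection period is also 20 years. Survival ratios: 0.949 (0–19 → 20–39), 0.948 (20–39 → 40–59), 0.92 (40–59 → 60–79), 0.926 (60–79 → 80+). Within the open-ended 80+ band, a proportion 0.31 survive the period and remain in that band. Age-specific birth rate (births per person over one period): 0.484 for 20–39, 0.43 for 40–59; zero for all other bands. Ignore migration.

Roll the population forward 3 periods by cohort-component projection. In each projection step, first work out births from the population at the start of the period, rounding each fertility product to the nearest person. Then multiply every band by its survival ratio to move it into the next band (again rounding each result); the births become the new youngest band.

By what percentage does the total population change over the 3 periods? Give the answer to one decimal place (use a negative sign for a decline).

After projecting period 1:
Births: 9800 * 0.484 = 4743, 16100 * 0.43 = 6923 ⇒ total 11666
20–39: 11900 * 0.949 = 11293
40–59: 9800 * 0.948 = 9290
60–79: 16100 * 0.92 = 14812
80+: 8100 * 0.926 + 8100 * 0.31 = 7501 + 2511 = 10012
End of period: [11666, 11293, 9290, 14812, 10012]
After projecting period 2:
Births: 11293 * 0.484 = 5466, 9290 * 0.43 = 3995 ⇒ total 9461
20–39: 11666 * 0.949 = 11071
40–59: 11293 * 0.948 = 10706
60–79: 9290 * 0.92 = 8547
80+: 14812 * 0.926 + 10012 * 0.31 = 13716 + 3104 = 16820
End of period: [9461, 11071, 10706, 8547, 16820]
After projecting period 3:
Births: 11071 * 0.484 = 5358, 10706 * 0.43 = 4604 ⇒ total 9962
20–39: 9461 * 0.949 = 8978
40–59: 11071 * 0.948 = 10495
60–79: 10706 * 0.92 = 9850
80+: 8547 * 0.926 + 16820 * 0.31 = 7915 + 5214 = 13129
End of period: [9962, 8978, 10495, 9850, 13129]
Total: 54000 → 52414; change = -1586; percentage change = -2.9%

-2.9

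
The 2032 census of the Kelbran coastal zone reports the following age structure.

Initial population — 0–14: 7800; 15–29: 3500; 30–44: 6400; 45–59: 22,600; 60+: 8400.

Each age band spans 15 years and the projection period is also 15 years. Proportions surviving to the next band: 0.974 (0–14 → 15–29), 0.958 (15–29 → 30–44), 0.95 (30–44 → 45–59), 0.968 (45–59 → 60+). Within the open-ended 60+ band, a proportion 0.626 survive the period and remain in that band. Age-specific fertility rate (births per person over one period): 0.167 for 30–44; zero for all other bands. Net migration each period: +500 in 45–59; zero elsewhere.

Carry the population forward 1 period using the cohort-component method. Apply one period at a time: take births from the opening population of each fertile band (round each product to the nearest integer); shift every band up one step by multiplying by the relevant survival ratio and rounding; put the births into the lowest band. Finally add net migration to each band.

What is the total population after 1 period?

(Groups numbered youngest = 1 to oldest = 5.)
Period 1.
Births: 6400 × 0.167 = 1069
Group 2: 7800 × 0.974 = 7597
Group 3: 3500 × 0.958 = 3353
Group 4: 6400 × 0.95 = 6080
Group 5: 22600 × 0.968 + 8400 × 0.626 = 21877 + 5258 = 27135
Net migration: Group 4 + 500 → 6580
Giving 1069 / 7597 / 3353 / 6580 / 27135.
Total after period 1: 1069 + 7597 + 3353 + 6580 + 27135 = 45734

45734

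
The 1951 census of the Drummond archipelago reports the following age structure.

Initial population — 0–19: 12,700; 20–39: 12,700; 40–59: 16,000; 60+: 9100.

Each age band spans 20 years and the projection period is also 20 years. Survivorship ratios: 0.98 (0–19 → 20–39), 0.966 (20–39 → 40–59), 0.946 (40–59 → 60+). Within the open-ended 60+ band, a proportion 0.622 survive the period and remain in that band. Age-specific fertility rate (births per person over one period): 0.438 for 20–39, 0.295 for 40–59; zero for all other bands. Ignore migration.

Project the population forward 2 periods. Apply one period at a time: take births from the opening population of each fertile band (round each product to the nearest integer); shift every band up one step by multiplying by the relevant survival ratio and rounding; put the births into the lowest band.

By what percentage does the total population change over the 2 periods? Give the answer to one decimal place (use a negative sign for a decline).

10.3

Let group 1 be 0–19 through group 4 = 60+.
[period 1]
Births: 12700 × 0.438 = 5563  |  16000 × 0.295 = 4720 → total 10283
Group 2: 12700 × 0.98 = 12446
Group 3: 12700 × 0.966 = 12268
Group 4: 16000 × 0.946 + 9100 × 0.622 = 15136 + 5660 = 20796
→ [10283, 12446, 12268, 20796]
[period 2]
Births: 12446 × 0.438 = 5451  |  12268 × 0.295 = 3619 → total 9070
Group 2: 10283 × 0.98 = 10077
Group 3: 12446 × 0.966 = 12023
Group 4: 12268 × 0.946 + 20796 × 0.622 = 11606 + 12935 = 24541
→ [9070, 10077, 12023, 24541]
Total: 50500 → 55711; change = 5211; percentage change = 10.3%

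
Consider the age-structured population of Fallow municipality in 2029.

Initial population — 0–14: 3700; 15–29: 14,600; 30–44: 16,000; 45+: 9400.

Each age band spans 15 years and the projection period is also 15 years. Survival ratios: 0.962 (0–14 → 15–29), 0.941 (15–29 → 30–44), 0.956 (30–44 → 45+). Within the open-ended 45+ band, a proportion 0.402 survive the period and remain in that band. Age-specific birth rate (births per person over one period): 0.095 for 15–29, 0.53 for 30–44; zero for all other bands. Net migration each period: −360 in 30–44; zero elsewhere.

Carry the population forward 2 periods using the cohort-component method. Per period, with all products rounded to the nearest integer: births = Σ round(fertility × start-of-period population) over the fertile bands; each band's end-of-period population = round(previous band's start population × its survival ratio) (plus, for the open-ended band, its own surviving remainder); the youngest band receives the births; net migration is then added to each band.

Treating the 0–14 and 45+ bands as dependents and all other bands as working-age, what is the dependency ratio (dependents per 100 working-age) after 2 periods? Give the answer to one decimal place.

Period 1:
Births: 14600 * 0.095 = 1387 ; 16000 * 0.53 = 8480 ⇒ total 9867
15–29: 3700 * 0.962 = 3559
30–44: 14600 * 0.941 = 13739
45+: 16000 * 0.956 + 9400 * 0.402 = 15296 + 3779 = 19075
Net migration: 30–44 − 360 → 13379
→ [9867, 3559, 13379, 19075]
Period 2:
Births: 3559 * 0.095 = 338 ; 13379 * 0.53 = 7091 ⇒ total 7429
15–29: 9867 * 0.962 = 9492
30–44: 3559 * 0.941 = 3349
45+: 13379 * 0.956 + 19075 * 0.402 = 12790 + 7668 = 20458
Net migration: 30–44 − 360 → 2989
→ [7429, 9492, 2989, 20458]
Dependents (band 0–14 + band 45+) = 7429 + 20458 = 27887; working-age = 12481; ratio = 27887/12481 × 100 = 223.4

223.4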